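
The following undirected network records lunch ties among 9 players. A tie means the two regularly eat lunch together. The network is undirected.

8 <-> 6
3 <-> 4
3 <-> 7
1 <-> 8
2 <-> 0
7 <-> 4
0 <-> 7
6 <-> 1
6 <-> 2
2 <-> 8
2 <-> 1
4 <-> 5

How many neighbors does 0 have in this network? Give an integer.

0 is directly tied to 2 and 7. That is 2 neighbors, so the degree of 0 is 2.

2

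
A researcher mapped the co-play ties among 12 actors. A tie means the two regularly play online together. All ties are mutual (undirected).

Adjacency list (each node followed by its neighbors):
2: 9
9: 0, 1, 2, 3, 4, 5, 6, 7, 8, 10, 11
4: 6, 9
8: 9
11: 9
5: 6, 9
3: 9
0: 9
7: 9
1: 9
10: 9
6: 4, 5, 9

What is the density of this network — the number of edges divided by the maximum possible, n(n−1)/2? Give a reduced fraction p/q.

There are 13 edges and 12 nodes, so the maximum possible is C(12,2) = 66.
Density = 13/66.

13/66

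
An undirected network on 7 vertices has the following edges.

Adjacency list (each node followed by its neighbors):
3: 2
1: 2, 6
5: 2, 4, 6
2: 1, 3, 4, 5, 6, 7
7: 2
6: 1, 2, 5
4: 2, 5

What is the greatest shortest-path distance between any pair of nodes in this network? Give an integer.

Eccentricity of each node (its greatest distance to any other): 1:2, 2:1, 3:2, 4:2, 5:2, 6:2, 7:2.
The maximum eccentricity is 2, realized for instance by the pair 5–7 via 5 – 2 – 7. So the diameter is 2.

2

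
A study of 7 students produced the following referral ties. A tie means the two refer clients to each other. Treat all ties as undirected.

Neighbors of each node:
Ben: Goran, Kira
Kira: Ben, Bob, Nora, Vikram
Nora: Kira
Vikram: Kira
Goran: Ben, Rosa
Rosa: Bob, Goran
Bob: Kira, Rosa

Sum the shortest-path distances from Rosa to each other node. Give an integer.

12

Distances from Rosa: Ben:2, Bob:1, Goran:1, Kira:2, Nora:3, Vikram:3.
Sum = 2 + 1 + 1 + 2 + 3 + 3 = 12.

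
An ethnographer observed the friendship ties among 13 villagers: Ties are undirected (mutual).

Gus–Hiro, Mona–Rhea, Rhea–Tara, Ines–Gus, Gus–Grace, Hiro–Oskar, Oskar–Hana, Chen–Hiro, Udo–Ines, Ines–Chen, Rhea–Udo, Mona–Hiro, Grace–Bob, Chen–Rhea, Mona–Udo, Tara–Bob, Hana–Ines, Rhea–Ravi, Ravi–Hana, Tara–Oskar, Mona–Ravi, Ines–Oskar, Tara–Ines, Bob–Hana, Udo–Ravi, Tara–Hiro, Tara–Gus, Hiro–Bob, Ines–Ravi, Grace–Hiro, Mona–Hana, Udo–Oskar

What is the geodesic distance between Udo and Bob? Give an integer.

One shortest route is Udo – Mona – Hiro – Bob, which uses 3 edges, and at distance 2 from Udo we only reach {Chen, Gus, Hana, Hiro, Tara}, which does not include Bob. So d(Udo,Bob) = 3.

3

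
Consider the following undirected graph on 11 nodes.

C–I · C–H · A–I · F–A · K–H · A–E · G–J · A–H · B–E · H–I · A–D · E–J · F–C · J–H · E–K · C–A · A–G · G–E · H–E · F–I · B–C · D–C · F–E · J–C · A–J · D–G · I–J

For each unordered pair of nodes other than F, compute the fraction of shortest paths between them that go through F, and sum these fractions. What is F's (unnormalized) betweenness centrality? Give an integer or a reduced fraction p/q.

9/20

Pairs whose geodesics pass through F — E–C: 1/5; E–I: 1/4.
All other pairs contribute 0.
Summing the contributions gives betweenness(F) = 9/20.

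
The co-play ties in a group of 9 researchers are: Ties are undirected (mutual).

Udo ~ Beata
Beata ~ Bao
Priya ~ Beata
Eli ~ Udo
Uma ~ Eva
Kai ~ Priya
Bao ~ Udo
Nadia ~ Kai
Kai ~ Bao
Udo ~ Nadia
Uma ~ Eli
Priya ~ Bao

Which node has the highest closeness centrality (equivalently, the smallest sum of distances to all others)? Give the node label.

Udo

Farness (sum of distances to all others) for each node — Bao:15, Beata:16, Eli:16, Eva:28, Kai:19, Nadia:17, Priya:19, Udo:13, Uma:21.
The smallest farness is 13, for Udo, so Udo has the highest closeness.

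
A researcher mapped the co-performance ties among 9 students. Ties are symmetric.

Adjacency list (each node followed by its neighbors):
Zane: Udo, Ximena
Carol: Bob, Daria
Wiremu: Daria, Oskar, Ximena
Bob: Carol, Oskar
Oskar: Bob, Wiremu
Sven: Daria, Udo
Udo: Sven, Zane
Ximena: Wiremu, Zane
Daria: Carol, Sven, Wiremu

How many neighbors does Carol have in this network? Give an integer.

Carol is directly tied to Bob and Daria. That is 2 neighbors, so the degree of Carol is 2.

2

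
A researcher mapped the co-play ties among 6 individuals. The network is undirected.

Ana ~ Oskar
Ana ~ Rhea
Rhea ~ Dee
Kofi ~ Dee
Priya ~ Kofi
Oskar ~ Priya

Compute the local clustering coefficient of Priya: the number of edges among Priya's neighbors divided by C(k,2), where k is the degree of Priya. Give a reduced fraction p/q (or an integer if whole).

0

Priya's neighbors: Kofi and Oskar (k = 2).
Possible neighbor pairs: C(2,2) = 1. Edges among them: none → e = 0.
Clustering(Priya) = 0/1.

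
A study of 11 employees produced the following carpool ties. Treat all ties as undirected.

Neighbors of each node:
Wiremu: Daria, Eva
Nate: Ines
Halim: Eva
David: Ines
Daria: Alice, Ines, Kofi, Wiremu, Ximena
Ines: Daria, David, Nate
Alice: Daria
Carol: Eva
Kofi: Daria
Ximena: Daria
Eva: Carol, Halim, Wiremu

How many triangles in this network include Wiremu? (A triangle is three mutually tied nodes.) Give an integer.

Wiremu's neighbors are Daria and Eva, but none of them are tied to each other, so no triangle contains Wiremu.

0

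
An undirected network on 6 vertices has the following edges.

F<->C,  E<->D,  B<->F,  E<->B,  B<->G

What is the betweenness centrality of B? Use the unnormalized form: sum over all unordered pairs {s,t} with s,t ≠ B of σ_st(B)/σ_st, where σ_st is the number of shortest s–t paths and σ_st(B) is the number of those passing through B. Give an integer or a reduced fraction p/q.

8

Pairs whose geodesics pass through B — D–G: 1; D–F: 1; D–C: 1; G–E: 1; G–F: 1; G–C: 1; E–F: 1; E–C: 1.
All other pairs contribute 0.
Summing the contributions gives betweenness(B) = 8.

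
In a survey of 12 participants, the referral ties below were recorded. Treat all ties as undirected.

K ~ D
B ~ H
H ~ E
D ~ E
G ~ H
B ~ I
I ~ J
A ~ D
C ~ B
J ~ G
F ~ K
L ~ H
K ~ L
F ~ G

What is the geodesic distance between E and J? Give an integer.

3

One shortest route is E – H – G – J, which uses 3 edges, and at distance 2 from E we only reach {A, B, G, K, L}, which does not include J. So d(E,J) = 3.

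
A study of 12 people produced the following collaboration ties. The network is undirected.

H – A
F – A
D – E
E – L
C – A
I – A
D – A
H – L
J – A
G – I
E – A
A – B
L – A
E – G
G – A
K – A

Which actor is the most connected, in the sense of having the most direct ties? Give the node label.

Degrees — A:11, B:1, C:1, D:2, E:4, F:1, G:3, H:2, I:2, J:1, K:1, L:3.
The maximum is 11, attained only by A.

A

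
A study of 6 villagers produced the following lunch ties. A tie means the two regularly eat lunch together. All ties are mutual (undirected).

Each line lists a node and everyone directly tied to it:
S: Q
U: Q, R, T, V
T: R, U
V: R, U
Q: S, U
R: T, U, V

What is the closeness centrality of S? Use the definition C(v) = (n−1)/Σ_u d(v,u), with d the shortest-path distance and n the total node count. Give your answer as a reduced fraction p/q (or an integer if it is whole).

5/12

Distances from S: Q:1, R:3, T:3, U:2, V:3. Sum = 12.
n = 6, so closeness = 5/12.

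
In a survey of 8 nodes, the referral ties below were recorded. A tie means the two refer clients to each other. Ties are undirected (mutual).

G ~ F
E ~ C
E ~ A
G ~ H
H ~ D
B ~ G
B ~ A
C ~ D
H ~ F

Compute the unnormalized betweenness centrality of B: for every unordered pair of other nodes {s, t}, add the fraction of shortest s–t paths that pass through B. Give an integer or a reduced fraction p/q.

Pairs whose geodesics pass through B — A–G: 1; A–F: 1; A–H: 1; G–E: 1; F–E: 1/2.
All other pairs contribute 0.
Summing the contributions gives betweenness(B) = 9/2.

9/2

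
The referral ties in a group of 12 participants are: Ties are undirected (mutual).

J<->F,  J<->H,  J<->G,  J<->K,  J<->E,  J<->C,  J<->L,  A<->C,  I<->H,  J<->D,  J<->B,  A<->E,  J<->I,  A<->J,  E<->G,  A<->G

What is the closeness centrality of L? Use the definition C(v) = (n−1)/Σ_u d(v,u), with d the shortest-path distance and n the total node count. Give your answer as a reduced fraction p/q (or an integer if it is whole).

Distances from L: A:2, B:2, C:2, D:2, E:2, F:2, G:2, H:2, I:2, J:1, K:2. Sum = 21.
n = 12, so closeness = 11/21.

11/21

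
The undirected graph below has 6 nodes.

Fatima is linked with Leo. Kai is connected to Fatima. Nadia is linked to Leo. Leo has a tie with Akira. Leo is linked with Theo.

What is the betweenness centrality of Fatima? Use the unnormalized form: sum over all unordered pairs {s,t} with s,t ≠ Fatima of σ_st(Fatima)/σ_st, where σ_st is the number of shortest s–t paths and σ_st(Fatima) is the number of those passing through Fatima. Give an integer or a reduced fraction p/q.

Pairs whose geodesics pass through Fatima — Akira–Kai: 1; Kai–Theo: 1; Kai–Leo: 1; Kai–Nadia: 1.
All other pairs contribute 0.
Summing the contributions gives betweenness(Fatima) = 4.

4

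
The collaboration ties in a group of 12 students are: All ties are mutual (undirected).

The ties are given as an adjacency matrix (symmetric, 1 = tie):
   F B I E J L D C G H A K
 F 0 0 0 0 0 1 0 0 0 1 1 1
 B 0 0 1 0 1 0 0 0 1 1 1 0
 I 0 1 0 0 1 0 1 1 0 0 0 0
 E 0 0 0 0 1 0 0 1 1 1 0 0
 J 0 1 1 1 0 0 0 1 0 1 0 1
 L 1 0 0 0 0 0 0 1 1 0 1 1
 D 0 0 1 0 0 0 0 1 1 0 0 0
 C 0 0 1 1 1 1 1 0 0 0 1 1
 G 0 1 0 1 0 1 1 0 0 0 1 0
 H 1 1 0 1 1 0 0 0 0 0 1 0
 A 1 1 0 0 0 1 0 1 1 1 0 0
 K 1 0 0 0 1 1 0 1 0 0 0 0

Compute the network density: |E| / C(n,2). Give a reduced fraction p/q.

There are 29 edges and 12 nodes, so the maximum possible is C(12,2) = 66.
Density = 29/66.

29/66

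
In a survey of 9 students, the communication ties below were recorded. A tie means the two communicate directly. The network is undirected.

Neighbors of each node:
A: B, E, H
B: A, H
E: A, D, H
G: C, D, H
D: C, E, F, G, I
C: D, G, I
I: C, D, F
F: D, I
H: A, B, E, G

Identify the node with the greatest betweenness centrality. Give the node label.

Unnormalized betweenness of each node: A:17/12, B:0, C:13/12, D:137/12, E:20/3, F:0, G:16/3, H:79/12, I:1/2.
D has the largest value, 137/12, making it the main broker — the node through which the most shortest paths run.

D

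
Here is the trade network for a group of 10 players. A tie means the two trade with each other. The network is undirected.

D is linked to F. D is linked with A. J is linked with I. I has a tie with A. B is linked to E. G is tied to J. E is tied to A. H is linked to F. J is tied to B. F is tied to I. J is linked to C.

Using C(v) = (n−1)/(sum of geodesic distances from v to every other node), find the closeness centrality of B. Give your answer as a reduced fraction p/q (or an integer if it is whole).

Distances from B: A:2, C:2, D:3, E:1, F:3, G:2, H:4, I:2, J:1. Sum = 20.
n = 10, so closeness = 9/20.

9/20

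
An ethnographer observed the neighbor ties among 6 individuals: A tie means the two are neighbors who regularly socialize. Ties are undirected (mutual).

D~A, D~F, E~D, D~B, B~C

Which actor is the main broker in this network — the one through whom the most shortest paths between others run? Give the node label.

Unnormalized betweenness of each node: A:0, B:4, C:0, D:9, E:0, F:0.
D has the largest value, 9, making it the main broker — the node through which the most shortest paths run.

D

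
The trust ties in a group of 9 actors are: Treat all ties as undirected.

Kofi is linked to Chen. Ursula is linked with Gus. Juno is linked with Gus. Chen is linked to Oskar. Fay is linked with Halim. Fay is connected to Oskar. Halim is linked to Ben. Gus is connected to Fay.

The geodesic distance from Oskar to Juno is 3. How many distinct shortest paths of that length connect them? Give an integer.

1

The shortest distance is 3, and the only length-3 path is Oskar–Fay–Gus–Juno. So there is exactly 1 shortest path.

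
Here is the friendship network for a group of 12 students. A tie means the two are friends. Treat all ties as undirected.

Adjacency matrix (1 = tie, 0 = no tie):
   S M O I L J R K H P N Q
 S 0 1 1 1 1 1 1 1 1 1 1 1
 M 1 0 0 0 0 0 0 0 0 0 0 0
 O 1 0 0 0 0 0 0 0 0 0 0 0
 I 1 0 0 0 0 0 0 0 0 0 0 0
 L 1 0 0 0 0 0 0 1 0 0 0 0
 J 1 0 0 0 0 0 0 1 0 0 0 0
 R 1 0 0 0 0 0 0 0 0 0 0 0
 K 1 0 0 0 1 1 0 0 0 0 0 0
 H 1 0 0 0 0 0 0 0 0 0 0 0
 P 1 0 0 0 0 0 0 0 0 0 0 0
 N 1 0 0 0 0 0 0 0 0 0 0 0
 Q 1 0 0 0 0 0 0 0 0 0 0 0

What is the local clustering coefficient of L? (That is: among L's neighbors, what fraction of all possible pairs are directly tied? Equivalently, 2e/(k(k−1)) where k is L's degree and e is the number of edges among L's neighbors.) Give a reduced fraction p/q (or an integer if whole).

1

L's neighbors: K and S (k = 2).
Possible neighbor pairs: C(2,2) = 1. Edges among them: K–S → e = 1.
Clustering(L) = 1/1.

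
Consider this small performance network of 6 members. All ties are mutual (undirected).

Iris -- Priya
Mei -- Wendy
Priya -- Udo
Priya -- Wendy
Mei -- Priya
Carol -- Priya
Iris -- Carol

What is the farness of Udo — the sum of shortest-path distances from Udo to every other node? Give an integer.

Distances from Udo: Carol:2, Iris:2, Mei:2, Priya:1, Wendy:2.
Sum = 2 + 2 + 2 + 1 + 2 = 9.

9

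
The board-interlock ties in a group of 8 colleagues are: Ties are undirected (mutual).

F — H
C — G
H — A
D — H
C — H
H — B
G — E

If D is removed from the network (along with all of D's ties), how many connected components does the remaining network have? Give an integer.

D's neighbors (H) remain reachable from one another through other ties, so the rest of the network stays in one piece.

1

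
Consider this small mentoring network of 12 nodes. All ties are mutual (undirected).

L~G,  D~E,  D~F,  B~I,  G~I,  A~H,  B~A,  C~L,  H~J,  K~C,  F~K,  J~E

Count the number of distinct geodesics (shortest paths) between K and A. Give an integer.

The shortest distance is 6. The length-6 paths are: K–F–D–E–J–H–A; K–C–L–G–I–B–A.
That gives 2 distinct shortest paths.

2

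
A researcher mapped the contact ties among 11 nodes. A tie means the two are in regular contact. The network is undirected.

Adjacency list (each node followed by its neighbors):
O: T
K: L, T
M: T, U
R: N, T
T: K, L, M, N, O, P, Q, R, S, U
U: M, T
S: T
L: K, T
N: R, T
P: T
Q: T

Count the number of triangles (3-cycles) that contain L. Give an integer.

1

L's neighbors: K and T.
Neighbor pairs that are themselves tied: L–K–T. Each forms one triangle with L, for 1 in total.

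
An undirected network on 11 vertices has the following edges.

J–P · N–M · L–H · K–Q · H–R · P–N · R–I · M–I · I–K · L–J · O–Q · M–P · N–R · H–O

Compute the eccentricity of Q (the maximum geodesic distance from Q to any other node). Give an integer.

4

Distances from Q: H:2, I:2, J:4, K:1, L:3, M:3, N:4, O:1, P:4, R:3.
The largest is 4 (to N, J, and P), so the eccentricity of Q is 4.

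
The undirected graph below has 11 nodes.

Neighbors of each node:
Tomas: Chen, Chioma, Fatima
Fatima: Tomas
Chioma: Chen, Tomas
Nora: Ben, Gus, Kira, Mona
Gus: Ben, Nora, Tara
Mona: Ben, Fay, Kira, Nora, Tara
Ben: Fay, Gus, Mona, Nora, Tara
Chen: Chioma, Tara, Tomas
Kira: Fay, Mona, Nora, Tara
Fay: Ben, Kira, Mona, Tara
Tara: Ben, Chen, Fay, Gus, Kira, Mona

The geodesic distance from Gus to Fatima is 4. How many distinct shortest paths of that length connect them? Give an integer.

1

The shortest distance is 4, and the only length-4 path is Gus–Tara–Chen–Tomas–Fatima. So there is exactly 1 shortest path.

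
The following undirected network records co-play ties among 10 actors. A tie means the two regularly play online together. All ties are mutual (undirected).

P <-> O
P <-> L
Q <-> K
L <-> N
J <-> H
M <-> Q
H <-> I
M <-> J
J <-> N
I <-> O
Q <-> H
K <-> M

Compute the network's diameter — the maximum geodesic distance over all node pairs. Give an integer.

5

Eccentricity of each node (its greatest distance to any other): H:3, I:3, J:3, K:5, L:4, M:4, N:3, O:4, P:5, Q:4.
The maximum eccentricity is 5, realized for instance by the pair P–K via P – L – N – J – M – K. So the diameter is 5.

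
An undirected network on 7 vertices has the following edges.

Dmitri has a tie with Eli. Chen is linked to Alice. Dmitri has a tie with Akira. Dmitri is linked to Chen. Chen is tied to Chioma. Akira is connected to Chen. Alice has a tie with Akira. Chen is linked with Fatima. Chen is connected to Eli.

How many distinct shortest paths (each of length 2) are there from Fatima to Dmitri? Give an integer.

1

The shortest distance is 2, and the only length-2 path is Fatima–Chen–Dmitri. So there is exactly 1 shortest path.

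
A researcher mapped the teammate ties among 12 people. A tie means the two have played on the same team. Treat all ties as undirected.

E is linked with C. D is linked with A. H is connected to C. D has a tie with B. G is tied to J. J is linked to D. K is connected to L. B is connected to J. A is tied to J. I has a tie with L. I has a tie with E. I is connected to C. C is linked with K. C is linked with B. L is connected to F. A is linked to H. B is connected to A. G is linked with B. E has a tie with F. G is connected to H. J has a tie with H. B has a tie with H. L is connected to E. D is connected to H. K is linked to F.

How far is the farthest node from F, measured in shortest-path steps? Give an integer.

4

Distances from F: A:4, B:3, C:2, D:4, E:1, G:4, H:3, I:2, J:4, K:1, L:1.
The largest is 4 (to A, D, J, and G), so the eccentricity of F is 4.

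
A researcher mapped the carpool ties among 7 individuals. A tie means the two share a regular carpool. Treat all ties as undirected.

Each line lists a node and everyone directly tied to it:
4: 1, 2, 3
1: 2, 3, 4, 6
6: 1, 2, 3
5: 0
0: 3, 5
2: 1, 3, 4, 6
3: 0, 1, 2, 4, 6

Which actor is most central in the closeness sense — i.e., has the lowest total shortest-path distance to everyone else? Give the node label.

Farness (sum of distances to all others) for each node — 0:10, 1:9, 2:9, 3:7, 4:10, 5:15, 6:10.
The smallest farness is 7, for 3, so 3 has the highest closeness.

3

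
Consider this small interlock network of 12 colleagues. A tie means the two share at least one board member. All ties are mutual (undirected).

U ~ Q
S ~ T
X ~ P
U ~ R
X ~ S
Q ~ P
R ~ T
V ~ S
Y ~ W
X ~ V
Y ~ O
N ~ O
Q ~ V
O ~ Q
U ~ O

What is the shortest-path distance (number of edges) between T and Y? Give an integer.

4

One shortest route is T – R – U – O – Y, which uses 4 edges, and at distance 3 from T we only reach {O, P, Q}, which does not include Y. So d(T,Y) = 4.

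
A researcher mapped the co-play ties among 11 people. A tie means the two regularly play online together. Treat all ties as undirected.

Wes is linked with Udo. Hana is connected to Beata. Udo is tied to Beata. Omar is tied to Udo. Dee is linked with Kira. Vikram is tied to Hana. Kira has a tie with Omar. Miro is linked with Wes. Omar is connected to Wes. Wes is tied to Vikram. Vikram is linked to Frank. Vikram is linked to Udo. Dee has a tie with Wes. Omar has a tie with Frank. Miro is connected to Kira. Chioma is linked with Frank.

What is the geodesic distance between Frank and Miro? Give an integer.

3

One shortest route is Frank – Vikram – Wes – Miro, which uses 3 edges, and at distance 2 from Frank we only reach {Hana, Kira, Udo, Wes}, which does not include Miro. So d(Frank,Miro) = 3.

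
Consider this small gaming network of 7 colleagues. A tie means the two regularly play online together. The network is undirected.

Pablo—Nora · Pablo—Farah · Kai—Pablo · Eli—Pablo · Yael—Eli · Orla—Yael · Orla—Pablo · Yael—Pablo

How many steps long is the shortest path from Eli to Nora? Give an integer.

One shortest route is Eli – Pablo – Nora, which uses 2 edges, and Eli and Nora are not directly tied, so nothing shorter exists. So d(Eli,Nora) = 2.

2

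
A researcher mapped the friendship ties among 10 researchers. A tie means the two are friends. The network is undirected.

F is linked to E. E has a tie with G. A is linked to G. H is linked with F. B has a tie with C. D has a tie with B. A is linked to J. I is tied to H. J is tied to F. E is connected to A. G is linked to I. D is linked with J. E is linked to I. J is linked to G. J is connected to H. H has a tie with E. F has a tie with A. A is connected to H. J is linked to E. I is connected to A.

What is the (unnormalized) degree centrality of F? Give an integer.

4

F is directly tied to A, E, H, and J. That is 4 neighbors, so the degree of F is 4.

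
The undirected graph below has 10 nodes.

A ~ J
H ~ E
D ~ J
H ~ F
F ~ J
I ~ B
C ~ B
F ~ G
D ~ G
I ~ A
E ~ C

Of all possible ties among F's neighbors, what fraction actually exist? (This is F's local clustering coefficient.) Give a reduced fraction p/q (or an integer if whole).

F's neighbors: G, H, and J (k = 3).
Possible neighbor pairs: C(3,2) = 3. Edges among them: none → e = 0.
Clustering(F) = 0/3 = 0.

0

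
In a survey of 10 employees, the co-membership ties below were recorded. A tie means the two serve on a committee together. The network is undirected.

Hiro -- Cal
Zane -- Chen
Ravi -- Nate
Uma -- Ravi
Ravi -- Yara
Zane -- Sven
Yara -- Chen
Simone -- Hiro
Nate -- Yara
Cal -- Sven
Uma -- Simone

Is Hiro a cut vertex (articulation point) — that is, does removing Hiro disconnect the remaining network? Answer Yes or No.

Even without Hiro, every remaining node can still reach every other (the residual graph is connected), so Hiro is not a cut vertex.

No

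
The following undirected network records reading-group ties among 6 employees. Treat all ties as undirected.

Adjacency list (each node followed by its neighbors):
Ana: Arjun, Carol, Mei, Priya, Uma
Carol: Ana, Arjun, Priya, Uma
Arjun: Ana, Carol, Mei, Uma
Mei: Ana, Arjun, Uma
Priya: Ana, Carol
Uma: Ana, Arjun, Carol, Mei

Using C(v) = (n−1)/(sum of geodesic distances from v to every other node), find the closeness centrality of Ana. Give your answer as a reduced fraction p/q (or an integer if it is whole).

Distances from Ana: Arjun:1, Carol:1, Mei:1, Priya:1, Uma:1. Sum = 5.
n = 6, so closeness = 5/5 = 1.

1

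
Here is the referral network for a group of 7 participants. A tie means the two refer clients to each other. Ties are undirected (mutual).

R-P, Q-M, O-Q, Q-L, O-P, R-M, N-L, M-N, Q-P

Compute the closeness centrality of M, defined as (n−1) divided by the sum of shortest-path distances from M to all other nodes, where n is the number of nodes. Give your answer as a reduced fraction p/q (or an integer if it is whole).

Distances from M: L:2, N:1, O:2, P:2, Q:1, R:1. Sum = 9.
n = 7, so closeness = 6/9 = 2/3.

2/3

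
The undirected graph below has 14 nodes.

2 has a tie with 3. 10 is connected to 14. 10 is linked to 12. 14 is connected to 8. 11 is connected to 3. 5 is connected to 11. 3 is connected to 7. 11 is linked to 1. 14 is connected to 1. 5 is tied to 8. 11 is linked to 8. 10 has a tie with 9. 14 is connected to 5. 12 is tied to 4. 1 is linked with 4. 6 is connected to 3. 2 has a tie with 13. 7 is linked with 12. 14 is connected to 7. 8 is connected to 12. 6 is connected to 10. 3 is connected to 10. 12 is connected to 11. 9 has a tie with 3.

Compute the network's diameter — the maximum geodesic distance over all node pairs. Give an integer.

Eccentricity of each node (its greatest distance to any other): 1:4, 2:4, 3:3, 4:5, 5:4, 6:3, 7:3, 8:4, 9:3, 10:3, 11:3, 12:4, 13:5, 14:4.
The maximum eccentricity is 5, realized for instance by the pair 13–4 via 13 – 2 – 3 – 11 – 1 – 4. So the diameter is 5.

5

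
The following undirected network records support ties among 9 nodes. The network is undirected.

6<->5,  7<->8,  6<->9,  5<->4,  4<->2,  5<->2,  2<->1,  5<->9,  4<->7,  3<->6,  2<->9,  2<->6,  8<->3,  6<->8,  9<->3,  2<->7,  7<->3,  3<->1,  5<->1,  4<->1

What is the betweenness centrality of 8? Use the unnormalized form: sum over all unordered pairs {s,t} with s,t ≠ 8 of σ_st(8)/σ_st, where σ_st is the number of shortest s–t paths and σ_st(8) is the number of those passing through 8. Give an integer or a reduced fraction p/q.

Pairs whose geodesics pass through 8 — 6–7: 1/3.
All other pairs contribute 0.
Summing the contributions gives betweenness(8) = 1/3.

1/3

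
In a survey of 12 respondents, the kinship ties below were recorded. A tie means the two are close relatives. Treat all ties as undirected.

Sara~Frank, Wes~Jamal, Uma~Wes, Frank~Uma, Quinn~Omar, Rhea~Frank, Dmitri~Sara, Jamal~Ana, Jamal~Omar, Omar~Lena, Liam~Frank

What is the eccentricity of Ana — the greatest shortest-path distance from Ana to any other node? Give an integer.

Distances from Ana: Dmitri:6, Frank:4, Jamal:1, Lena:3, Liam:5, Omar:2, Quinn:3, Rhea:5, Sara:5, Uma:3, Wes:2.
The largest is 6 (to Dmitri), so the eccentricity of Ana is 6.

6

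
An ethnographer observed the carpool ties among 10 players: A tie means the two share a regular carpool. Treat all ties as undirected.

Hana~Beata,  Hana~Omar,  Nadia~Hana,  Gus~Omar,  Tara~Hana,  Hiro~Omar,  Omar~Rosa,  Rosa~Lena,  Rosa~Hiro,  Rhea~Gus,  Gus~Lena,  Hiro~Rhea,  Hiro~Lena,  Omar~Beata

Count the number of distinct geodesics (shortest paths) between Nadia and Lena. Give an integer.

The shortest distance is 4. The length-4 paths are: Nadia–Hana–Omar–Rosa–Lena; Nadia–Hana–Omar–Hiro–Lena; Nadia–Hana–Omar–Gus–Lena.
That gives 3 distinct shortest paths.

3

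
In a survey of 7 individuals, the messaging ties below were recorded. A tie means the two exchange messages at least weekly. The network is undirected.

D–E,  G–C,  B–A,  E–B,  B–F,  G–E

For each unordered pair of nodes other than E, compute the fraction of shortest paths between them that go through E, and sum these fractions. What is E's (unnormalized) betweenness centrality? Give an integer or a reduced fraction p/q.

Pairs whose geodesics pass through E — A–D: 1; A–C: 1; A–G: 1; D–C: 1; D–B: 1; D–G: 1; D–F: 1; C–B: 1; C–F: 1; B–G: 1; G–F: 1.
All other pairs contribute 0.
Summing the contributions gives betweenness(E) = 11.

11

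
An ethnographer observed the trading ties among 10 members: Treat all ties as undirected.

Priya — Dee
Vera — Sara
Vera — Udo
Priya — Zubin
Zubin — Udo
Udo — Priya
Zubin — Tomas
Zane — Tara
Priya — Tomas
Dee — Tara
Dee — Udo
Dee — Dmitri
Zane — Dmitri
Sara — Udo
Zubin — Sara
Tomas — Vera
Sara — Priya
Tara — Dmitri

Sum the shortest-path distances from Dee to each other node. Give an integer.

14

Distances from Dee: Dmitri:1, Priya:1, Sara:2, Tara:1, Tomas:2, Udo:1, Vera:2, Zane:2, Zubin:2.
Sum = 1 + 1 + 2 + 1 + 2 + 1 + 2 + 2 + 2 = 14.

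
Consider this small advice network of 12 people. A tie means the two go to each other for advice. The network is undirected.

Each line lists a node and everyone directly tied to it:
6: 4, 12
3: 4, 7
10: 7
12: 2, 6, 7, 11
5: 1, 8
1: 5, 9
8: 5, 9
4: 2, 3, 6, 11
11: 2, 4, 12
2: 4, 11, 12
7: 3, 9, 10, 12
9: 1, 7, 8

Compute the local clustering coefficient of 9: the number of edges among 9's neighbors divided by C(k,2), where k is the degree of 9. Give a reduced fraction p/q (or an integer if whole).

0

9's neighbors: 1, 7, and 8 (k = 3).
Possible neighbor pairs: C(3,2) = 3. Edges among them: none → e = 0.
Clustering(9) = 0/3 = 0.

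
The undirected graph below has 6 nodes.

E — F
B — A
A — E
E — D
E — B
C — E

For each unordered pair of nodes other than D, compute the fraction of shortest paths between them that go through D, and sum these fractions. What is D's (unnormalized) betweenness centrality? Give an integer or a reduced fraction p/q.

0

No shortest path between any pair of other nodes passes through D.
Summing the contributions gives betweenness(D) = 0.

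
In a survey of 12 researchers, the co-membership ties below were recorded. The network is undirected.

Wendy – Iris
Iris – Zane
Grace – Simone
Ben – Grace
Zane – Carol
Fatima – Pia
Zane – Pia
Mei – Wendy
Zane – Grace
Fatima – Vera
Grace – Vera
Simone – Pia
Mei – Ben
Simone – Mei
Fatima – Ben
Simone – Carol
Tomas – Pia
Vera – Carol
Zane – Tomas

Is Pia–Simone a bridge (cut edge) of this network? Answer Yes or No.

No

Even without that edge, Pia still reaches Simone via Pia – Zane – Carol – Simone, so the network stays connected. Not a bridge.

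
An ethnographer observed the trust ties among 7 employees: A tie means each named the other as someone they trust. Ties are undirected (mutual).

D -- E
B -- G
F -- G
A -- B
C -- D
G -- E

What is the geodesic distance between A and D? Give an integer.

One shortest route is A – B – G – E – D, which uses 4 edges, and at distance 3 from A we only reach {E, F}, which does not include D. So d(A,D) = 4.

4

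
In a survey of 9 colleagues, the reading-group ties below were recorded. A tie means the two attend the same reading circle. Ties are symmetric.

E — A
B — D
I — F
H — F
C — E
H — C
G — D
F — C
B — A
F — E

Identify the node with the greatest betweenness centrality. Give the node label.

E

Unnormalized betweenness of each node: A:15, B:12, C:5/2, D:7, E:16, F:19/2, G:0, H:0, I:0.
E has the largest value, 16, making it the main broker — the node through which the most shortest paths run.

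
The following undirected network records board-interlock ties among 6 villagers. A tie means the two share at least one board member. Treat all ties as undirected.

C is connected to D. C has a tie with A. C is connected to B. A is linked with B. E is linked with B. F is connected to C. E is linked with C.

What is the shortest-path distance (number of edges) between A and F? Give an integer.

2

One shortest route is A – C – F, which uses 2 edges, and A and F are not directly tied, so nothing shorter exists. So d(A,F) = 2.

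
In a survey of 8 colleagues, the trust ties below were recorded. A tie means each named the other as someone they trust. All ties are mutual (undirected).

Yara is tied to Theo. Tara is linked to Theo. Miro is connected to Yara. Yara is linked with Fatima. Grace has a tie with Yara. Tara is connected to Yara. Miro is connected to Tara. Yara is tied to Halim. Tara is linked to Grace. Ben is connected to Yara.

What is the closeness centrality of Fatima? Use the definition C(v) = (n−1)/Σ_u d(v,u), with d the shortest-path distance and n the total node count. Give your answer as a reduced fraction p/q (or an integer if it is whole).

7/13

Distances from Fatima: Ben:2, Grace:2, Halim:2, Miro:2, Tara:2, Theo:2, Yara:1. Sum = 13.
n = 8, so closeness = 7/13.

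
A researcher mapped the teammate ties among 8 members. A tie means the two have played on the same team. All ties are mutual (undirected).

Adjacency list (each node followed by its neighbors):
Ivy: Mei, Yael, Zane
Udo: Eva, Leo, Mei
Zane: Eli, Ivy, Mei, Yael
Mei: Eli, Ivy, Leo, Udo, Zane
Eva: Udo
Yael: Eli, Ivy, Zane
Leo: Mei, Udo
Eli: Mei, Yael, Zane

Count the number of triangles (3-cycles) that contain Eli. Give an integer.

2

Eli's neighbors: Mei, Yael, and Zane.
Neighbor pairs that are themselves tied: Eli–Mei–Zane; Eli–Yael–Zane. Each forms one triangle with Eli, for 2 in total.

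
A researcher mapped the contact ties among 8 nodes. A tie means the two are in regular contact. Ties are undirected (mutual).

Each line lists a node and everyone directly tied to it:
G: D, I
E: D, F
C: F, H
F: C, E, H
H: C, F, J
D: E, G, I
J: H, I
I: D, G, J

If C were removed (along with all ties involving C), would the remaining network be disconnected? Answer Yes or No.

No

Even without C, every remaining node can still reach every other (the residual graph is connected), so C is not a cut vertex.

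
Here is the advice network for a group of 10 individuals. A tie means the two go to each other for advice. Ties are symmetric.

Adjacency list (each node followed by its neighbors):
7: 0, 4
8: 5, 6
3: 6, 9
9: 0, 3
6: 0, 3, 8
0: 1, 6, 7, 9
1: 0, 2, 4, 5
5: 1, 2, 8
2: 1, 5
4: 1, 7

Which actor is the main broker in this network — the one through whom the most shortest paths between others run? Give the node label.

Unnormalized betweenness of each node: 0:47/3, 1:73/6, 2:0, 3:1, 4:3/2, 5:23/6, 6:23/3, 7:2, 8:17/6, 9:7/3.
0 has the largest value, 47/3, making it the main broker — the node through which the most shortest paths run.

0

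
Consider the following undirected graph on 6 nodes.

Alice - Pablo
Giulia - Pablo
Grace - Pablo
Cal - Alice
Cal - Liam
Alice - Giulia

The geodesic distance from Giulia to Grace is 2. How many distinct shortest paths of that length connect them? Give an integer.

1

The shortest distance is 2, and the only length-2 path is Giulia–Pablo–Grace. So there is exactly 1 shortest path.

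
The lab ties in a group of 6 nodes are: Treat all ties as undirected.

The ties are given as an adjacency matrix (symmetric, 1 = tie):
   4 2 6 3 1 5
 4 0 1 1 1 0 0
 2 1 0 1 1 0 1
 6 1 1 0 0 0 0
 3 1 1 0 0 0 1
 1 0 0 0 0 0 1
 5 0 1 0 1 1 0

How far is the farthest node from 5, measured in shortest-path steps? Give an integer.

Distances from 5: 1:1, 2:1, 3:1, 4:2, 6:2.
The largest is 2 (to 4 and 6), so the eccentricity of 5 is 2.

2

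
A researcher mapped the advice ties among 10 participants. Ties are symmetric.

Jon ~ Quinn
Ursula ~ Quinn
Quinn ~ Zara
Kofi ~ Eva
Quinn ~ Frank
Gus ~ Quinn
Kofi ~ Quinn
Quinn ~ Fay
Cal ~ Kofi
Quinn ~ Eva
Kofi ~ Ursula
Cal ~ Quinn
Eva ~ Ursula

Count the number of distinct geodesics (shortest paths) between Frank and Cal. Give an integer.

1

The shortest distance is 2, and the only length-2 path is Frank–Quinn–Cal. So there is exactly 1 shortest path.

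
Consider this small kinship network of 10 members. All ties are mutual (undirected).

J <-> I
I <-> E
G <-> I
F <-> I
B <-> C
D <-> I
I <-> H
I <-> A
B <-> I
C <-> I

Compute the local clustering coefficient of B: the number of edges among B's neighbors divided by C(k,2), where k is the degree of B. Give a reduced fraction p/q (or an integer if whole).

B's neighbors: C and I (k = 2).
Possible neighbor pairs: C(2,2) = 1. Edges among them: C–I → e = 1.
Clustering(B) = 1/1.

1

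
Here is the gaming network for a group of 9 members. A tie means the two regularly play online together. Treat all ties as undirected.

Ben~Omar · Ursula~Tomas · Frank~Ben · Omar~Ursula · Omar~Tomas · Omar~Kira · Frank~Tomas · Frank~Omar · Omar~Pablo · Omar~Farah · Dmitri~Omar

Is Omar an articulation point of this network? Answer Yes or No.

Removing Omar leaves {Kira} with no path to {Ben, Frank, Tomas, and Ursula}, so the network splits into 5 components. Omar is a cut vertex.

Yes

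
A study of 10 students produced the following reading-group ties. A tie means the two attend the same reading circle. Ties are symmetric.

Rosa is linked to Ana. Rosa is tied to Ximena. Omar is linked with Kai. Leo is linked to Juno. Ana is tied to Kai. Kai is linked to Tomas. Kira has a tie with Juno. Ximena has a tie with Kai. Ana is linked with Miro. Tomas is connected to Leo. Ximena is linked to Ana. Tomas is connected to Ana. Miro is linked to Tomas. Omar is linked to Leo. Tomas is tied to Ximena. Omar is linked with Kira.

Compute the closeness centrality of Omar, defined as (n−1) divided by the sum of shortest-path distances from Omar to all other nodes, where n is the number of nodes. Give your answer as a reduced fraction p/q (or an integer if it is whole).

9/17

Distances from Omar: Ana:2, Juno:2, Kai:1, Kira:1, Leo:1, Miro:3, Rosa:3, Tomas:2, Ximena:2. Sum = 17.
n = 10, so closeness = 9/17.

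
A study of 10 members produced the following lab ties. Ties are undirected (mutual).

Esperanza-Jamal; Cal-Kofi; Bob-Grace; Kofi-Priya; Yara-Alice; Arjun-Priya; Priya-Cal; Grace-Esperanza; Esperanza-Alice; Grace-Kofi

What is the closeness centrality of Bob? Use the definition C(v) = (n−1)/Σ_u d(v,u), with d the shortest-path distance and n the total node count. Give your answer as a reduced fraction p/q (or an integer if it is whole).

9/25

Distances from Bob: Alice:3, Arjun:4, Cal:3, Esperanza:2, Grace:1, Jamal:3, Kofi:2, Priya:3, Yara:4. Sum = 25.
n = 10, so closeness = 9/25.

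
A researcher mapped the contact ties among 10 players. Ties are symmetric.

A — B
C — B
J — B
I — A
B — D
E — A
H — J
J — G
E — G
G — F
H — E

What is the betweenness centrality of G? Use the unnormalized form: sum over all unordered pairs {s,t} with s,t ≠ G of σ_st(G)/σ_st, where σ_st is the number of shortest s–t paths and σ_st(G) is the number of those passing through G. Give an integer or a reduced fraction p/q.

Pairs whose geodesics pass through G — A–F: 1; F–C: 1; F–H: 2/2; F–D: 1; F–J: 1; F–E: 1; F–B: 1; F–I: 1; J–E: 1/2.
All other pairs contribute 0.
Summing the contributions gives betweenness(G) = 17/2.

17/2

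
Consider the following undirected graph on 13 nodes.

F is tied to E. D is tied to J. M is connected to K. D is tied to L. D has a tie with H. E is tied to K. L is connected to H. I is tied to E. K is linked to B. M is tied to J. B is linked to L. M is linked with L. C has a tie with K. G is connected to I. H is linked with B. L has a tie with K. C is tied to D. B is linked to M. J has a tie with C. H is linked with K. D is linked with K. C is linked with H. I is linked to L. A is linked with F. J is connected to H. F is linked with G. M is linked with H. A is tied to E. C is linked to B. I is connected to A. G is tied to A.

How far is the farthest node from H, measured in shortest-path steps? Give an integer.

Distances from H: A:3, B:1, C:1, D:1, E:2, F:3, G:3, I:2, J:1, K:1, L:1, M:1.
The largest is 3 (to A, F, and G), so the eccentricity of H is 3.

3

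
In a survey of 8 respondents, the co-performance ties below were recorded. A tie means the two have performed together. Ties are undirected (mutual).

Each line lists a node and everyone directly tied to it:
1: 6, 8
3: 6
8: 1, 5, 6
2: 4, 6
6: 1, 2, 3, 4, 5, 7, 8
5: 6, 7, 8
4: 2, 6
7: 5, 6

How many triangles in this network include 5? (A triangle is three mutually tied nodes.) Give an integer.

5's neighbors: 6, 7, and 8.
Neighbor pairs that are themselves tied: 5–6–7; 5–6–8. Each forms one triangle with 5, for 2 in total.

2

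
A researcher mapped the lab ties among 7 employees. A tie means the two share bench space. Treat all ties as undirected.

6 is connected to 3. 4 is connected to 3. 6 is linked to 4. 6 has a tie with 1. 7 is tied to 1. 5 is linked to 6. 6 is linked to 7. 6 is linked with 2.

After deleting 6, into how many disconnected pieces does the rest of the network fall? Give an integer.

Without 6, the remaining ties split the others into: {3, 4}; {1, 7}; {2}; {5}.
That's 4 separate components.

4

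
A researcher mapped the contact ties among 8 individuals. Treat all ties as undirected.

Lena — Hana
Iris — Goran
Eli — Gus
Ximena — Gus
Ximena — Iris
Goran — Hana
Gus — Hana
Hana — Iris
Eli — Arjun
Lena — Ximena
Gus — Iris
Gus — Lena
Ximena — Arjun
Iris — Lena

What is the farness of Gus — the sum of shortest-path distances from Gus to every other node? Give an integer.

9

Distances from Gus: Arjun:2, Eli:1, Goran:2, Hana:1, Iris:1, Lena:1, Ximena:1.
Sum = 2 + 1 + 2 + 1 + 1 + 1 + 1 = 9.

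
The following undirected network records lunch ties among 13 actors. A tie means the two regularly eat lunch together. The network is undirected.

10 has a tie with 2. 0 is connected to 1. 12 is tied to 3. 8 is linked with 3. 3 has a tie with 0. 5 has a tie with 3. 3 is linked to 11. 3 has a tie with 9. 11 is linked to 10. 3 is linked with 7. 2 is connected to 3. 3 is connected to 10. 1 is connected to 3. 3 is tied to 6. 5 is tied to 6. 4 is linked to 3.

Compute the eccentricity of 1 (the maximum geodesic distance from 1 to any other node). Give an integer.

Distances from 1: 0:1, 2:2, 3:1, 4:2, 5:2, 6:2, 7:2, 8:2, 9:2, 10:2, 11:2, 12:2.
The largest is 2 (to 5, 10, 9, 6, 2, 7, 8, 12, 11, and 4), so the eccentricity of 1 is 2.

2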